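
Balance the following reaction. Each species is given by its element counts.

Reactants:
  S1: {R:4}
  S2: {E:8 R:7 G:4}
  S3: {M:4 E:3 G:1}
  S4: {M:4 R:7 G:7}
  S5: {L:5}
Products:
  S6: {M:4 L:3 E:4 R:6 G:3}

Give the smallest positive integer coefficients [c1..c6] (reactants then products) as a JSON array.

M: 4·0+1·0+4·4+1·4+3·0 = 20 | 5·4 = 20
L: 4·0+1·0+4·0+1·0+3·5 = 15 | 5·3 = 15
E: 4·0+1·8+4·3+1·0+3·0 = 20 | 5·4 = 20
R: 4·4+1·7+4·0+1·7+3·0 = 30 | 5·6 = 30
G: 4·0+1·4+4·1+1·7+3·0 = 15 | 5·3 = 15
gcd(4,1,4,1,3,5) = 1

Coefficients: [4, 1, 4, 1, 3, 5]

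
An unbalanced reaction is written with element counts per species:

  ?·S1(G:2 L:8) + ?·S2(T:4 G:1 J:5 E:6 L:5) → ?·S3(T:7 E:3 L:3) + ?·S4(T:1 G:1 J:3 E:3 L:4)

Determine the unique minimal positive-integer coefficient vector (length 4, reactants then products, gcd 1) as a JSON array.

T: 1·0+3·4 = 12 | 1·7+5·1 = 12
G: 1·2+3·1 = 5 | 1·0+5·1 = 5
J: 1·0+3·5 = 15 | 1·0+5·3 = 15
E: 1·0+3·6 = 18 | 1·3+5·3 = 18
L: 1·8+3·5 = 23 | 1·3+5·4 = 23
gcd(1,3,1,5) = 1

Coefficients: [1, 3, 1, 5]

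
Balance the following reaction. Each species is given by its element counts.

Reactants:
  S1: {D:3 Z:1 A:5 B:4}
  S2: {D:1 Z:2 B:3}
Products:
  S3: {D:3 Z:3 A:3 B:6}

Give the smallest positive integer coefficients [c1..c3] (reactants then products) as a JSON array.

Coefficients: [3, 6, 5]

D: 3·3+6·1 = 15 | 5·3 = 15
Z: 3·1+6·2 = 15 | 5·3 = 15
A: 3·5+6·0 = 15 | 5·3 = 15
B: 3·4+6·3 = 30 | 5·6 = 30
gcd(3,6,5) = 1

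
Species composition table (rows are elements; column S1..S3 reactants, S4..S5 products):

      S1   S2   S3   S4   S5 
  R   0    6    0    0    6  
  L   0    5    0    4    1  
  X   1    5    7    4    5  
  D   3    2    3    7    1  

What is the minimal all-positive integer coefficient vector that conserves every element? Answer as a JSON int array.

Coefficients: [5, 3, 1, 3, 3]

R: 5·0+3·6+1·0 = 18 | 3·0+3·6 = 18
L: 5·0+3·5+1·0 = 15 | 3·4+3·1 = 15
X: 5·1+3·5+1·7 = 27 | 3·4+3·5 = 27
D: 5·3+3·2+1·3 = 24 | 3·7+3·1 = 24
gcd(5,3,1,3,3) = 1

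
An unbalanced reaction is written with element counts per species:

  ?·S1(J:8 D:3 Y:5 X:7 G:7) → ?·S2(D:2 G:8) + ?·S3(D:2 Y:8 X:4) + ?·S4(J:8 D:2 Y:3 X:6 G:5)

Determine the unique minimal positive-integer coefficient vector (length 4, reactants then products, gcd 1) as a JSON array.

J: 4·8 = 32 | 1·0+1·0+4·8 = 32
D: 4·3 = 12 | 1·2+1·2+4·2 = 12
Y: 4·5 = 20 | 1·0+1·8+4·3 = 20
X: 4·7 = 28 | 1·0+1·4+4·6 = 28
G: 4·7 = 28 | 1·8+1·0+4·5 = 28
gcd(4,1,1,4) = 1

Coefficients: [4, 1, 1, 4]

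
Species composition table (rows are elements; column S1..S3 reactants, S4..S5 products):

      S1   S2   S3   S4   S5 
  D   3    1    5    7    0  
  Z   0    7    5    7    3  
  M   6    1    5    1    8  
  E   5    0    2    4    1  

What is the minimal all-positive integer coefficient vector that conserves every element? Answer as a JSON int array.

D: 4·3+5·1+5·5 = 42 | 6·7+6·0 = 42
Z: 4·0+5·7+5·5 = 60 | 6·7+6·3 = 60
M: 4·6+5·1+5·5 = 54 | 6·1+6·8 = 54
E: 4·5+5·0+5·2 = 30 | 6·4+6·1 = 30
gcd(4,5,5,6,6) = 1

Coefficients: [4, 5, 5, 6, 6]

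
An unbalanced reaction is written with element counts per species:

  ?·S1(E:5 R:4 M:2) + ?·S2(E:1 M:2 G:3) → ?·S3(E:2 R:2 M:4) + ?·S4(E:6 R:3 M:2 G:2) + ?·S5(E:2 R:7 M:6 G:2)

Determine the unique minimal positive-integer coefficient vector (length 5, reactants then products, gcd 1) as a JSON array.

Coefficients: [6, 4, 1, 5, 1]

E: 6·5+4·1 = 34 | 1·2+5·6+1·2 = 34
R: 6·4+4·0 = 24 | 1·2+5·3+1·7 = 24
M: 6·2+4·2 = 20 | 1·4+5·2+1·6 = 20
G: 6·0+4·3 = 12 | 1·0+5·2+1·2 = 12
gcd(6,4,1,5,1) = 1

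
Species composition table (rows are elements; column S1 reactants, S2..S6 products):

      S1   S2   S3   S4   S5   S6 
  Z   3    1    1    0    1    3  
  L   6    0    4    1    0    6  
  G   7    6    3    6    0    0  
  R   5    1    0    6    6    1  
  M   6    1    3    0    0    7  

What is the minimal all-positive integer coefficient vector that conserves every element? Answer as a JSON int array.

Coefficients: [6, 3, 4, 2, 2, 3]

Z: 6·3 = 18 | 3·1+4·1+2·0+2·1+3·3 = 18
L: 6·6 = 36 | 3·0+4·4+2·1+2·0+3·6 = 36
G: 6·7 = 42 | 3·6+4·3+2·6+2·0+3·0 = 42
R: 6·5 = 30 | 3·1+4·0+2·6+2·6+3·1 = 30
M: 6·6 = 36 | 3·1+4·3+2·0+2·0+3·7 = 36
gcd(6,3,4,2,2,3) = 1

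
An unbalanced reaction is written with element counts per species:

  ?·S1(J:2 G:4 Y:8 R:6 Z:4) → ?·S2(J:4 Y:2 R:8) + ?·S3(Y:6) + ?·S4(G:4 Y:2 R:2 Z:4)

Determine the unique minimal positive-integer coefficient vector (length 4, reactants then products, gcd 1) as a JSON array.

Coefficients: [6, 3, 5, 6]

J: 6·2 = 12 | 3·4+5·0+6·0 = 12
G: 6·4 = 24 | 3·0+5·0+6·4 = 24
Y: 6·8 = 48 | 3·2+5·6+6·2 = 48
R: 6·6 = 36 | 3·8+5·0+6·2 = 36
Z: 6·4 = 24 | 3·0+5·0+6·4 = 24
gcd(6,3,5,6) = 1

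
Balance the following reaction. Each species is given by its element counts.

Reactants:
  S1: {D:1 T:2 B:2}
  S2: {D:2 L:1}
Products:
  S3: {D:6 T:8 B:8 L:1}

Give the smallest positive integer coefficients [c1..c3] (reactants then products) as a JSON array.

D: 4·1+1·2 = 6 | 1·6 = 6
T: 4·2+1·0 = 8 | 1·8 = 8
B: 4·2+1·0 = 8 | 1·8 = 8
L: 4·0+1·1 = 1 | 1·1 = 1
gcd(4,1,1) = 1

Coefficients: [4, 1, 1]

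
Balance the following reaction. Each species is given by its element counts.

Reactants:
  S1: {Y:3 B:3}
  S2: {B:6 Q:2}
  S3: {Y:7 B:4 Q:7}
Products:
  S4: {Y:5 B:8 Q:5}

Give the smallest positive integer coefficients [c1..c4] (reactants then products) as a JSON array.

Coefficients: [2, 3, 2, 4]

Y: 2·3+3·0+2·7 = 20 | 4·5 = 20
B: 2·3+3·6+2·4 = 32 | 4·8 = 32
Q: 2·0+3·2+2·7 = 20 | 4·5 = 20
gcd(2,3,2,4) = 1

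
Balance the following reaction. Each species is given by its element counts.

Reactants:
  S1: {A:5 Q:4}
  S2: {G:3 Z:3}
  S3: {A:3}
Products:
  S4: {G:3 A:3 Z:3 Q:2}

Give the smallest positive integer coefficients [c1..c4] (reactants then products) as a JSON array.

G: 3·0+6·3+1·0 = 18 | 6·3 = 18
A: 3·5+6·0+1·3 = 18 | 6·3 = 18
Z: 3·0+6·3+1·0 = 18 | 6·3 = 18
Q: 3·4+6·0+1·0 = 12 | 6·2 = 12
gcd(3,6,1,6) = 1

Coefficients: [3, 6, 1, 6]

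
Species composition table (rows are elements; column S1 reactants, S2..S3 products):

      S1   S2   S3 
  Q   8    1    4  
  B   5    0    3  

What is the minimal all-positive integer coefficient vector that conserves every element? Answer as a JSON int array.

Coefficients: [3, 4, 5]

Q: 3·8 = 24 | 4·1+5·4 = 24
B: 3·5 = 15 | 4·0+5·3 = 15
gcd(3,4,5) = 1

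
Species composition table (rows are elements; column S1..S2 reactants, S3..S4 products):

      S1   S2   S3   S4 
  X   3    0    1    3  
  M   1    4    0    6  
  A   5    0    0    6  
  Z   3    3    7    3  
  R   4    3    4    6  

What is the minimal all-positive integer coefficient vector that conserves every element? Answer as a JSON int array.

Coefficients: [6, 6, 3, 5]

X: 6·3+6·0 = 18 | 3·1+5·3 = 18
M: 6·1+6·4 = 30 | 3·0+5·6 = 30
A: 6·5+6·0 = 30 | 3·0+5·6 = 30
Z: 6·3+6·3 = 36 | 3·7+5·3 = 36
R: 6·4+6·3 = 42 | 3·4+5·6 = 42
gcd(6,6,3,5) = 1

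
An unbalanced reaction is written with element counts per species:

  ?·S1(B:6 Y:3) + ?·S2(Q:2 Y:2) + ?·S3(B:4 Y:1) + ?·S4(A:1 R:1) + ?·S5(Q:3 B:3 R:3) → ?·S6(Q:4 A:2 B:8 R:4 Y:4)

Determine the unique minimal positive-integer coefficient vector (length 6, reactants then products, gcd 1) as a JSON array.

Coefficients: [1, 3, 3, 6, 2, 3]

Q: 1·0+3·2+3·0+6·0+2·3 = 12 | 3·4 = 12
A: 1·0+3·0+3·0+6·1+2·0 = 6 | 3·2 = 6
B: 1·6+3·0+3·4+6·0+2·3 = 24 | 3·8 = 24
R: 1·0+3·0+3·0+6·1+2·3 = 12 | 3·4 = 12
Y: 1·3+3·2+3·1+6·0+2·0 = 12 | 3·4 = 12
gcd(1,3,3,6,2,3) = 1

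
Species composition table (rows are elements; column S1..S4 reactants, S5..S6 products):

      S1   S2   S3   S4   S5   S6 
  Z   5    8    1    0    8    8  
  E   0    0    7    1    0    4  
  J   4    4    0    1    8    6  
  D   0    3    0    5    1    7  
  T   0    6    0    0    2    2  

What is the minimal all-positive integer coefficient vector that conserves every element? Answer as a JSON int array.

Z: 6·5+2·8+2·1+6·0 = 48 | 1·8+5·8 = 48
E: 6·0+2·0+2·7+6·1 = 20 | 1·0+5·4 = 20
J: 6·4+2·4+2·0+6·1 = 38 | 1·8+5·6 = 38
D: 6·0+2·3+2·0+6·5 = 36 | 1·1+5·7 = 36
T: 6·0+2·6+2·0+6·0 = 12 | 1·2+5·2 = 12
gcd(6,2,2,6,1,5) = 1

Coefficients: [6, 2, 2, 6, 1, 5]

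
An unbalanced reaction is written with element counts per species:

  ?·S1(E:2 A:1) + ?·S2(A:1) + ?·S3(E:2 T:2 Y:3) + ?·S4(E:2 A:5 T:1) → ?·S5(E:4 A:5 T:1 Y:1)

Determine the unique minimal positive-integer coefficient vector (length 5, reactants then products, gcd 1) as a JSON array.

E: 4·2+6·0+1·2+1·2 = 12 | 3·4 = 12
A: 4·1+6·1+1·0+1·5 = 15 | 3·5 = 15
T: 4·0+6·0+1·2+1·1 = 3 | 3·1 = 3
Y: 4·0+6·0+1·3+1·0 = 3 | 3·1 = 3
gcd(4,6,1,1,3) = 1

Coefficients: [4, 6, 1, 1, 3]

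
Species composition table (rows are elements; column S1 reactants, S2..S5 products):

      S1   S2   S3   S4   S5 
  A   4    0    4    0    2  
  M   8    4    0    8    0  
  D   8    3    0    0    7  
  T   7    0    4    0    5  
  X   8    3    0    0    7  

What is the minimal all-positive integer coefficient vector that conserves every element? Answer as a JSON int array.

Coefficients: [6, 2, 3, 5, 6]

A: 6·4 = 24 | 2·0+3·4+5·0+6·2 = 24
M: 6·8 = 48 | 2·4+3·0+5·8+6·0 = 48
D: 6·8 = 48 | 2·3+3·0+5·0+6·7 = 48
T: 6·7 = 42 | 2·0+3·4+5·0+6·5 = 42
X: 6·8 = 48 | 2·3+3·0+5·0+6·7 = 48
gcd(6,2,3,5,6) = 1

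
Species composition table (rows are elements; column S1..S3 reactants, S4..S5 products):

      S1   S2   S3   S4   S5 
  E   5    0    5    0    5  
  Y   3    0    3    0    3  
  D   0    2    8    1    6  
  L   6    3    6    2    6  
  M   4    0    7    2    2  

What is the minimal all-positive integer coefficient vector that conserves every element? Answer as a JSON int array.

E: 1·5+4·0+2·5 = 15 | 6·0+3·5 = 15
Y: 1·3+4·0+2·3 = 9 | 6·0+3·3 = 9
D: 1·0+4·2+2·8 = 24 | 6·1+3·6 = 24
L: 1·6+4·3+2·6 = 30 | 6·2+3·6 = 30
M: 1·4+4·0+2·7 = 18 | 6·2+3·2 = 18
gcd(1,4,2,6,3) = 1

Coefficients: [1, 4, 2, 6, 3]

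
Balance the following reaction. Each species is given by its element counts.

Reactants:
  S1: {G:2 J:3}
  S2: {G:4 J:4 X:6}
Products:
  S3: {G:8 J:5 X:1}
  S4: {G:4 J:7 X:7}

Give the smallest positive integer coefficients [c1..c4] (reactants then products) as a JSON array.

Coefficients: [6, 5, 2, 4]

G: 6·2+5·4 = 32 | 2·8+4·4 = 32
J: 6·3+5·4 = 38 | 2·5+4·7 = 38
X: 6·0+5·6 = 30 | 2·1+4·7 = 30
gcd(6,5,2,4) = 1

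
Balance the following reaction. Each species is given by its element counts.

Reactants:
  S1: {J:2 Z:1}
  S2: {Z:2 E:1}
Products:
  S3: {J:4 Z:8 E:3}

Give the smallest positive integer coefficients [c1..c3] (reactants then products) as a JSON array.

J: 2·2+3·0 = 4 | 1·4 = 4
Z: 2·1+3·2 = 8 | 1·8 = 8
E: 2·0+3·1 = 3 | 1·3 = 3
gcd(2,3,1) = 1

Coefficients: [2, 3, 1]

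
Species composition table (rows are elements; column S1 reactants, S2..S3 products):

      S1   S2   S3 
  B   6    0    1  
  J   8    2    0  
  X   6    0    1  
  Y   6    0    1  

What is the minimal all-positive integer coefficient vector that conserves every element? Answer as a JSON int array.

B: 1·6 = 6 | 4·0+6·1 = 6
J: 1·8 = 8 | 4·2+6·0 = 8
X: 1·6 = 6 | 4·0+6·1 = 6
Y: 1·6 = 6 | 4·0+6·1 = 6
gcd(1,4,6) = 1

Coefficients: [1, 4, 6]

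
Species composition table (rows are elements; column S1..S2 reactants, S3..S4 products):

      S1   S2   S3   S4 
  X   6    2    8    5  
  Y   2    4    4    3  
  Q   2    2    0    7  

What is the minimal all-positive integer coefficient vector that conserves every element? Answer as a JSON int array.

Coefficients: [5, 2, 3, 2]

X: 5·6+2·2 = 34 | 3·8+2·5 = 34
Y: 5·2+2·4 = 18 | 3·4+2·3 = 18
Q: 5·2+2·2 = 14 | 3·0+2·7 = 14
gcd(5,2,3,2) = 1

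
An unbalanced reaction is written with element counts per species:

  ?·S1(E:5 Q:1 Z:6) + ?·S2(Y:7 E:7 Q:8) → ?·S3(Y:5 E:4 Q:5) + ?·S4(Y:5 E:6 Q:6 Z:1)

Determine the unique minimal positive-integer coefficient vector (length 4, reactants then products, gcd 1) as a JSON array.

Y: 1·0+5·7 = 35 | 1·5+6·5 = 35
E: 1·5+5·7 = 40 | 1·4+6·6 = 40
Q: 1·1+5·8 = 41 | 1·5+6·6 = 41
Z: 1·6+5·0 = 6 | 1·0+6·1 = 6
gcd(1,5,1,6) = 1

Coefficients: [1, 5, 1, 6]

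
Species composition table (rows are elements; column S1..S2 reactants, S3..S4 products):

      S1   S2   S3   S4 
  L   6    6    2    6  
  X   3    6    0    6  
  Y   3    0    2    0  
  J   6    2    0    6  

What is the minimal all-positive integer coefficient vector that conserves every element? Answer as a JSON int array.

L: 4·6+3·6 = 42 | 6·2+5·6 = 42
X: 4·3+3·6 = 30 | 6·0+5·6 = 30
Y: 4·3+3·0 = 12 | 6·2+5·0 = 12
J: 4·6+3·2 = 30 | 6·0+5·6 = 30
gcd(4,3,6,5) = 1

Coefficients: [4, 3, 6, 5]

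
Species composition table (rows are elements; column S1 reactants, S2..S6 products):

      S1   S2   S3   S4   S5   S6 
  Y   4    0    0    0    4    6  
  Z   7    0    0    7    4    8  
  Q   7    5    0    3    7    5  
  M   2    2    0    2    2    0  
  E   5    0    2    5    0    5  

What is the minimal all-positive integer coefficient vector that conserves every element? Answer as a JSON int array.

Y: 6·4 = 24 | 1·0+5·0+2·0+3·4+2·6 = 24
Z: 6·7 = 42 | 1·0+5·0+2·7+3·4+2·8 = 42
Q: 6·7 = 42 | 1·5+5·0+2·3+3·7+2·5 = 42
M: 6·2 = 12 | 1·2+5·0+2·2+3·2+2·0 = 12
E: 6·5 = 30 | 1·0+5·2+2·5+3·0+2·5 = 30
gcd(6,1,5,2,3,2) = 1

Coefficients: [6, 1, 5, 2, 3, 2]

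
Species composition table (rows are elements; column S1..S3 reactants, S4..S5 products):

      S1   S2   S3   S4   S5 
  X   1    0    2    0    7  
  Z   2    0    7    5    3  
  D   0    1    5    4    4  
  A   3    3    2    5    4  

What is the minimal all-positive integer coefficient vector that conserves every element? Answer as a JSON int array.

Coefficients: [1, 5, 3, 4, 1]

X: 1·1+5·0+3·2 = 7 | 4·0+1·7 = 7
Z: 1·2+5·0+3·7 = 23 | 4·5+1·3 = 23
D: 1·0+5·1+3·5 = 20 | 4·4+1·4 = 20
A: 1·3+5·3+3·2 = 24 | 4·5+1·4 = 24
gcd(1,5,3,4,1) = 1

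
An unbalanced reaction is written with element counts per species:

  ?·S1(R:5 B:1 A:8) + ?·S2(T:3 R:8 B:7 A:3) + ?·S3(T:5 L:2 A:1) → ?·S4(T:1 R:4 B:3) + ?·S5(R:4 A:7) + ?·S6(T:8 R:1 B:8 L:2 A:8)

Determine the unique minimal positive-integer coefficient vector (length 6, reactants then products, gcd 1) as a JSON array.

Coefficients: [5, 3, 1, 6, 6, 1]

T: 5·0+3·3+1·5 = 14 | 6·1+6·0+1·8 = 14
R: 5·5+3·8+1·0 = 49 | 6·4+6·4+1·1 = 49
B: 5·1+3·7+1·0 = 26 | 6·3+6·0+1·8 = 26
L: 5·0+3·0+1·2 = 2 | 6·0+6·0+1·2 = 2
A: 5·8+3·3+1·1 = 50 | 6·0+6·7+1·8 = 50
gcd(5,3,1,6,6,1) = 1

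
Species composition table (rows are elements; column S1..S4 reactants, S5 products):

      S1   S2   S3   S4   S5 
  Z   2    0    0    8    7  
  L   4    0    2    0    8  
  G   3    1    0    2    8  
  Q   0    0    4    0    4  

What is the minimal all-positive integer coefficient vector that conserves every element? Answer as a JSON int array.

Z: 3·2+5·0+2·0+1·8 = 14 | 2·7 = 14
L: 3·4+5·0+2·2+1·0 = 16 | 2·8 = 16
G: 3·3+5·1+2·0+1·2 = 16 | 2·8 = 16
Q: 3·0+5·0+2·4+1·0 = 8 | 2·4 = 8
gcd(3,5,2,1,2) = 1

Coefficients: [3, 5, 2, 1, 2]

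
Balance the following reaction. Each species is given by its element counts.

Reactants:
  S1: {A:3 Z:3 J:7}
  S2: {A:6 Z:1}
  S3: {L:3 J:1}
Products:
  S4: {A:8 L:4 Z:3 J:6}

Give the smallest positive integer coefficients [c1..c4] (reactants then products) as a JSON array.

Coefficients: [2, 3, 4, 3]

A: 2·3+3·6+4·0 = 24 | 3·8 = 24
L: 2·0+3·0+4·3 = 12 | 3·4 = 12
Z: 2·3+3·1+4·0 = 9 | 3·3 = 9
J: 2·7+3·0+4·1 = 18 | 3·6 = 18
gcd(2,3,4,3) = 1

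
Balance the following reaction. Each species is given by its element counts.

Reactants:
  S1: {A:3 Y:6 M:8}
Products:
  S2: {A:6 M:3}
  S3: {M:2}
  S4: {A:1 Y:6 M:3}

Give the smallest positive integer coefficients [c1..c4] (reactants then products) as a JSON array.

A: 3·3 = 9 | 1·6+6·0+3·1 = 9
Y: 3·6 = 18 | 1·0+6·0+3·6 = 18
M: 3·8 = 24 | 1·3+6·2+3·3 = 24
gcd(3,1,6,3) = 1

Coefficients: [3, 1, 6, 3]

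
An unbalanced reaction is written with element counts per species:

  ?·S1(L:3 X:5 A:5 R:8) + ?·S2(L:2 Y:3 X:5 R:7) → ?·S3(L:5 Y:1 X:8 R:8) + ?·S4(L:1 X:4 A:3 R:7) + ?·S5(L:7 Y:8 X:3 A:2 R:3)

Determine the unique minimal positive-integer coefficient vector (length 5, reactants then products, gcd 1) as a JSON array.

Coefficients: [4, 3, 1, 6, 1]

L: 4·3+3·2 = 18 | 1·5+6·1+1·7 = 18
Y: 4·0+3·3 = 9 | 1·1+6·0+1·8 = 9
X: 4·5+3·5 = 35 | 1·8+6·4+1·3 = 35
A: 4·5+3·0 = 20 | 1·0+6·3+1·2 = 20
R: 4·8+3·7 = 53 | 1·8+6·7+1·3 = 53
gcd(4,3,1,6,1) = 1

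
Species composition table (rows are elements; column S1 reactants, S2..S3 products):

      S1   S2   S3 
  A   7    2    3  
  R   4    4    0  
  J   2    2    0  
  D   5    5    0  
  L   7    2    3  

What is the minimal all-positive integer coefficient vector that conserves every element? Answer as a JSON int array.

Coefficients: [3, 3, 5]

A: 3·7 = 21 | 3·2+5·3 = 21
R: 3·4 = 12 | 3·4+5·0 = 12
J: 3·2 = 6 | 3·2+5·0 = 6
D: 3·5 = 15 | 3·5+5·0 = 15
L: 3·7 = 21 | 3·2+5·3 = 21
gcd(3,3,5) = 1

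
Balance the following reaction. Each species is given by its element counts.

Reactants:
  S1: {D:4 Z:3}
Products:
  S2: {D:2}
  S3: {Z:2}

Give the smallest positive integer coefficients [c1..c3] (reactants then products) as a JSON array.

D: 2·4 = 8 | 4·2+3·0 = 8
Z: 2·3 = 6 | 4·0+3·2 = 6
gcd(2,4,3) = 1

Coefficients: [2, 4, 3]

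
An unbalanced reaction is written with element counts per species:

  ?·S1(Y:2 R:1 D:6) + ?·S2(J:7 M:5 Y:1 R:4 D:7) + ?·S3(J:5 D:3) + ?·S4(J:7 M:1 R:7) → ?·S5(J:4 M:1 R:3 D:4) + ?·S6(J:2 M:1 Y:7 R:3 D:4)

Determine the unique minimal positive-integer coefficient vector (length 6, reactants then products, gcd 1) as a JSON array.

Coefficients: [3, 1, 1, 2, 6, 1]

J: 3·0+1·7+1·5+2·7 = 26 | 6·4+1·2 = 26
M: 3·0+1·5+1·0+2·1 = 7 | 6·1+1·1 = 7
Y: 3·2+1·1+1·0+2·0 = 7 | 6·0+1·7 = 7
R: 3·1+1·4+1·0+2·7 = 21 | 6·3+1·3 = 21
D: 3·6+1·7+1·3+2·0 = 28 | 6·4+1·4 = 28
gcd(3,1,1,2,6,1) = 1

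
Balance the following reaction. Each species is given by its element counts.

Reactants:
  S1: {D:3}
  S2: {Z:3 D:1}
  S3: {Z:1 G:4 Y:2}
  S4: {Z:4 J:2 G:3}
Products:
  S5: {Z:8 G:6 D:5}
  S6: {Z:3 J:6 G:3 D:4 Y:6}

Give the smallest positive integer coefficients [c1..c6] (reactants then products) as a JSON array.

Coefficients: [5, 4, 3, 3, 3, 1]

Z: 5·0+4·3+3·1+3·4 = 27 | 3·8+1·3 = 27
J: 5·0+4·0+3·0+3·2 = 6 | 3·0+1·6 = 6
G: 5·0+4·0+3·4+3·3 = 21 | 3·6+1·3 = 21
D: 5·3+4·1+3·0+3·0 = 19 | 3·5+1·4 = 19
Y: 5·0+4·0+3·2+3·0 = 6 | 3·0+1·6 = 6
gcd(5,4,3,3,3,1) = 1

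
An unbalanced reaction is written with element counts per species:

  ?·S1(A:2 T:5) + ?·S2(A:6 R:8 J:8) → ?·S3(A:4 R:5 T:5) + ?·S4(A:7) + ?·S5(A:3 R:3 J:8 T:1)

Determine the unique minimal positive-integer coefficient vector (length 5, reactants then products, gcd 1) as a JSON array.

Coefficients: [6, 5, 5, 1, 5]

A: 6·2+5·6 = 42 | 5·4+1·7+5·3 = 42
R: 6·0+5·8 = 40 | 5·5+1·0+5·3 = 40
J: 6·0+5·8 = 40 | 5·0+1·0+5·8 = 40
T: 6·5+5·0 = 30 | 5·5+1·0+5·1 = 30
gcd(6,5,5,1,5) = 1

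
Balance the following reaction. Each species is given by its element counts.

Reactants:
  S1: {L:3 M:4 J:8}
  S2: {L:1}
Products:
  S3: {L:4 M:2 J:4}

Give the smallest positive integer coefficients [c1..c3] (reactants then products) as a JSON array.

Coefficients: [1, 5, 2]

L: 1·3+5·1 = 8 | 2·4 = 8
M: 1·4+5·0 = 4 | 2·2 = 4
J: 1·8+5·0 = 8 | 2·4 = 8
gcd(1,5,2) = 1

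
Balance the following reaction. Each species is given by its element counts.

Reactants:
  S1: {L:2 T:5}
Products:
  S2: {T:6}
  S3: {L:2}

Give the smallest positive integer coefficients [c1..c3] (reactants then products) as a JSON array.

L: 6·2 = 12 | 5·0+6·2 = 12
T: 6·5 = 30 | 5·6+6·0 = 30
gcd(6,5,6) = 1

Coefficients: [6, 5, 6]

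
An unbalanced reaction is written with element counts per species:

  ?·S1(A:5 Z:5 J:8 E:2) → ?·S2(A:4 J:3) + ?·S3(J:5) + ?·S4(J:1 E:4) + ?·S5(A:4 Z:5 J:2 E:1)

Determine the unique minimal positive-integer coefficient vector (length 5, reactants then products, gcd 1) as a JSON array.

A: 4·5 = 20 | 1·4+4·0+1·0+4·4 = 20
Z: 4·5 = 20 | 1·0+4·0+1·0+4·5 = 20
J: 4·8 = 32 | 1·3+4·5+1·1+4·2 = 32
E: 4·2 = 8 | 1·0+4·0+1·4+4·1 = 8
gcd(4,1,4,1,4) = 1

Coefficients: [4, 1, 4, 1, 4]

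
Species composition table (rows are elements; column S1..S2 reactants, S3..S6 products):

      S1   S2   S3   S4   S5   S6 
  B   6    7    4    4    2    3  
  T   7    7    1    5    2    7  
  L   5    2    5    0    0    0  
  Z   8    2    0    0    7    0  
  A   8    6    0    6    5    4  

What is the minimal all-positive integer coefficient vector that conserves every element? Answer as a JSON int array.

Coefficients: [4, 5, 6, 2, 6, 5]

B: 4·6+5·7 = 59 | 6·4+2·4+6·2+5·3 = 59
T: 4·7+5·7 = 63 | 6·1+2·5+6·2+5·7 = 63
L: 4·5+5·2 = 30 | 6·5+2·0+6·0+5·0 = 30
Z: 4·8+5·2 = 42 | 6·0+2·0+6·7+5·0 = 42
A: 4·8+5·6 = 62 | 6·0+2·6+6·5+5·4 = 62
gcd(4,5,6,2,6,5) = 1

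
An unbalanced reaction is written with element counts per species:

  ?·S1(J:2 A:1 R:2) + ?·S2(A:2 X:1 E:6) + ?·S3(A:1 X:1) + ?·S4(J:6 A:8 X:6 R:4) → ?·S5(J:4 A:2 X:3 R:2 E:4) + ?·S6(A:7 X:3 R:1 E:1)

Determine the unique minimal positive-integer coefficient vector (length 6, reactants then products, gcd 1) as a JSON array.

Coefficients: [1, 4, 5, 3, 5, 4]

J: 1·2+4·0+5·0+3·6 = 20 | 5·4+4·0 = 20
A: 1·1+4·2+5·1+3·8 = 38 | 5·2+4·7 = 38
X: 1·0+4·1+5·1+3·6 = 27 | 5·3+4·3 = 27
R: 1·2+4·0+5·0+3·4 = 14 | 5·2+4·1 = 14
E: 1·0+4·6+5·0+3·0 = 24 | 5·4+4·1 = 24
gcd(1,4,5,3,5,4) = 1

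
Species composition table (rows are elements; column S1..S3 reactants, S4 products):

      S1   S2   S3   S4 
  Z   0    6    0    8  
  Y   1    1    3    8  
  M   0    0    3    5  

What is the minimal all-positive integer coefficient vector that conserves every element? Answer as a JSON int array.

Z: 5·0+4·6+5·0 = 24 | 3·8 = 24
Y: 5·1+4·1+5·3 = 24 | 3·8 = 24
M: 5·0+4·0+5·3 = 15 | 3·5 = 15
gcd(5,4,5,3) = 1

Coefficients: [5, 4, 5, 3]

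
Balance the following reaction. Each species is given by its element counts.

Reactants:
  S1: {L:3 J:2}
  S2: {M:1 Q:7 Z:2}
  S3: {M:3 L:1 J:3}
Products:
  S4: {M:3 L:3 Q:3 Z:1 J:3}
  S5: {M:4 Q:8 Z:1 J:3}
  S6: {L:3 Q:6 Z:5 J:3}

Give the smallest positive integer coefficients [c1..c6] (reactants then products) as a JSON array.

M: 3·0+6·1+6·3 = 24 | 4·3+3·4+1·0 = 24
L: 3·3+6·0+6·1 = 15 | 4·3+3·0+1·3 = 15
Q: 3·0+6·7+6·0 = 42 | 4·3+3·8+1·6 = 42
Z: 3·0+6·2+6·0 = 12 | 4·1+3·1+1·5 = 12
J: 3·2+6·0+6·3 = 24 | 4·3+3·3+1·3 = 24
gcd(3,6,6,4,3,1) = 1

Coefficients: [3, 6, 6, 4, 3, 1]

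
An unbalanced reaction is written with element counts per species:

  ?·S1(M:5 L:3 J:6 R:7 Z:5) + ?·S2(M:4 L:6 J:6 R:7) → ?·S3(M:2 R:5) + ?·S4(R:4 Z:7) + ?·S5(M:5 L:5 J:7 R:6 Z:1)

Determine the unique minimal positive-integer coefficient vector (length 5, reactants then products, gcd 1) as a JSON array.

Coefficients: [4, 3, 1, 2, 6]

M: 4·5+3·4 = 32 | 1·2+2·0+6·5 = 32
L: 4·3+3·6 = 30 | 1·0+2·0+6·5 = 30
J: 4·6+3·6 = 42 | 1·0+2·0+6·7 = 42
R: 4·7+3·7 = 49 | 1·5+2·4+6·6 = 49
Z: 4·5+3·0 = 20 | 1·0+2·7+6·1 = 20
gcd(4,3,1,2,6) = 1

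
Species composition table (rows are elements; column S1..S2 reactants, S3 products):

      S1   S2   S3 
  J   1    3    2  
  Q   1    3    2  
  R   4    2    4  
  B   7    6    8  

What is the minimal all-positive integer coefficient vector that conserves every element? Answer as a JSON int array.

Coefficients: [4, 2, 5]

J: 4·1+2·3 = 10 | 5·2 = 10
Q: 4·1+2·3 = 10 | 5·2 = 10
R: 4·4+2·2 = 20 | 5·4 = 20
B: 4·7+2·6 = 40 | 5·8 = 40
gcd(4,2,5) = 1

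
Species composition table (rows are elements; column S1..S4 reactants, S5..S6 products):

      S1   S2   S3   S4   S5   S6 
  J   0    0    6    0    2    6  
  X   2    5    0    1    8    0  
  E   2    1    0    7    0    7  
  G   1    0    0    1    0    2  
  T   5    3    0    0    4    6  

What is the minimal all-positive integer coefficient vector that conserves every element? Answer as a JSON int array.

Coefficients: [6, 2, 5, 2, 3, 4]

J: 6·0+2·0+5·6+2·0 = 30 | 3·2+4·6 = 30
X: 6·2+2·5+5·0+2·1 = 24 | 3·8+4·0 = 24
E: 6·2+2·1+5·0+2·7 = 28 | 3·0+4·7 = 28
G: 6·1+2·0+5·0+2·1 = 8 | 3·0+4·2 = 8
T: 6·5+2·3+5·0+2·0 = 36 | 3·4+4·6 = 36
gcd(6,2,5,2,3,4) = 1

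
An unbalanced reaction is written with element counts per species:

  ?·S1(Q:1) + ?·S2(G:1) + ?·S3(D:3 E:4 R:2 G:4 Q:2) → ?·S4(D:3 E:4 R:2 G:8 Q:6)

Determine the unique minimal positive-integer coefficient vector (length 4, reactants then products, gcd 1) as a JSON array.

D: 4·0+4·0+1·3 = 3 | 1·3 = 3
E: 4·0+4·0+1·4 = 4 | 1·4 = 4
R: 4·0+4·0+1·2 = 2 | 1·2 = 2
G: 4·0+4·1+1·4 = 8 | 1·8 = 8
Q: 4·1+4·0+1·2 = 6 | 1·6 = 6
gcd(4,4,1,1) = 1

Coefficients: [4, 4, 1, 1]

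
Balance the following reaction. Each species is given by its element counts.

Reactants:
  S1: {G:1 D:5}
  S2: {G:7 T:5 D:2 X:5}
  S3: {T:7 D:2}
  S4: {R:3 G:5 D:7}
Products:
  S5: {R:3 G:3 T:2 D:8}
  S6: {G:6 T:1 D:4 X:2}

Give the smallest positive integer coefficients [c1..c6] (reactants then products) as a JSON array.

Coefficients: [4, 2, 1, 6, 6, 5]

R: 4·0+2·0+1·0+6·3 = 18 | 6·3+5·0 = 18
G: 4·1+2·7+1·0+6·5 = 48 | 6·3+5·6 = 48
T: 4·0+2·5+1·7+6·0 = 17 | 6·2+5·1 = 17
D: 4·5+2·2+1·2+6·7 = 68 | 6·8+5·4 = 68
X: 4·0+2·5+1·0+6·0 = 10 | 6·0+5·2 = 10
gcd(4,2,1,6,6,5) = 1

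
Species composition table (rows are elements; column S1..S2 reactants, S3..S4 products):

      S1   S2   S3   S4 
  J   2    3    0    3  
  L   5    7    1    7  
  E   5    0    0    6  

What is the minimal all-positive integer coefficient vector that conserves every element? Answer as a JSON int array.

J: 6·2+1·3 = 15 | 2·0+5·3 = 15
L: 6·5+1·7 = 37 | 2·1+5·7 = 37
E: 6·5+1·0 = 30 | 2·0+5·6 = 30
gcd(6,1,2,5) = 1

Coefficients: [6, 1, 2, 5]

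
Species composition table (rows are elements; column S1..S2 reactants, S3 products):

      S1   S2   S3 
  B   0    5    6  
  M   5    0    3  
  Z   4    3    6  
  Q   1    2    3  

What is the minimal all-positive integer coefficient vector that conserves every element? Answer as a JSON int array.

B: 3·0+6·5 = 30 | 5·6 = 30
M: 3·5+6·0 = 15 | 5·3 = 15
Z: 3·4+6·3 = 30 | 5·6 = 30
Q: 3·1+6·2 = 15 | 5·3 = 15
gcd(3,6,5) = 1

Coefficients: [3, 6, 5]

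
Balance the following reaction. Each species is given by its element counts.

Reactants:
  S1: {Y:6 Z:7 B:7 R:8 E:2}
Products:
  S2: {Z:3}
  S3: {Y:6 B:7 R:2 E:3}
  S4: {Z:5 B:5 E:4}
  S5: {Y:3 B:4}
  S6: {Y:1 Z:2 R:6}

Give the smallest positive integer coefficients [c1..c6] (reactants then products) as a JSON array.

Y: 5·6 = 30 | 6·0+2·6+1·0+4·3+6·1 = 30
Z: 5·7 = 35 | 6·3+2·0+1·5+4·0+6·2 = 35
B: 5·7 = 35 | 6·0+2·7+1·5+4·4+6·0 = 35
R: 5·8 = 40 | 6·0+2·2+1·0+4·0+6·6 = 40
E: 5·2 = 10 | 6·0+2·3+1·4+4·0+6·0 = 10
gcd(5,6,2,1,4,6) = 1

Coefficients: [5, 6, 2, 1, 4, 6]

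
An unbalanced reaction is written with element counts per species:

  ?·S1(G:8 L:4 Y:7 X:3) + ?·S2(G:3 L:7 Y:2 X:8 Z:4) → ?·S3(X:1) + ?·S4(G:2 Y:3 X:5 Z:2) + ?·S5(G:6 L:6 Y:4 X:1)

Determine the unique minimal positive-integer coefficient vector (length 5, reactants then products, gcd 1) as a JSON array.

G: 4·8+2·3 = 38 | 3·0+4·2+5·6 = 38
L: 4·4+2·7 = 30 | 3·0+4·0+5·6 = 30
Y: 4·7+2·2 = 32 | 3·0+4·3+5·4 = 32
X: 4·3+2·8 = 28 | 3·1+4·5+5·1 = 28
Z: 4·0+2·4 = 8 | 3·0+4·2+5·0 = 8
gcd(4,2,3,4,5) = 1

Coefficients: [4, 2, 3, 4, 5]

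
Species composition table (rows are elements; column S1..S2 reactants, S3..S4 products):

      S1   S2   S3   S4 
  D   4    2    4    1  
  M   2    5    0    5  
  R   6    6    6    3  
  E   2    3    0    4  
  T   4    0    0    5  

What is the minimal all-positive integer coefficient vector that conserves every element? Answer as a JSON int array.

Coefficients: [5, 2, 5, 4]

D: 5·4+2·2 = 24 | 5·4+4·1 = 24
M: 5·2+2·5 = 20 | 5·0+4·5 = 20
R: 5·6+2·6 = 42 | 5·6+4·3 = 42
E: 5·2+2·3 = 16 | 5·0+4·4 = 16
T: 5·4+2·0 = 20 | 5·0+4·5 = 20
gcd(5,2,5,4) = 1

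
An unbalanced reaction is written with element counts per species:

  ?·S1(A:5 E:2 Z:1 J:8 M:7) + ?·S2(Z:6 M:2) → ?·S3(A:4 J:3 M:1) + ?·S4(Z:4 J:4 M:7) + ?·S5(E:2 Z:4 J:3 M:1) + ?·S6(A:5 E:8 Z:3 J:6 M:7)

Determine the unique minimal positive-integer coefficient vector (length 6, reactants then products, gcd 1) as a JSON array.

A: 5·5+3·0 = 25 | 5·4+4·0+1·0+1·5 = 25
E: 5·2+3·0 = 10 | 5·0+4·0+1·2+1·8 = 10
Z: 5·1+3·6 = 23 | 5·0+4·4+1·4+1·3 = 23
J: 5·8+3·0 = 40 | 5·3+4·4+1·3+1·6 = 40
M: 5·7+3·2 = 41 | 5·1+4·7+1·1+1·7 = 41
gcd(5,3,5,4,1,1) = 1

Coefficients: [5, 3, 5, 4, 1, 1]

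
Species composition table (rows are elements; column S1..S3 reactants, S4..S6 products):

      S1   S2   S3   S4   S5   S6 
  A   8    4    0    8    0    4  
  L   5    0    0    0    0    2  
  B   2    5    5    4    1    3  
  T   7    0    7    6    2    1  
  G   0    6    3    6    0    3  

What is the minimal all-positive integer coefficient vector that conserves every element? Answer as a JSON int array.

A: 2·8+3·4+1·0 = 28 | 1·8+5·0+5·4 = 28
L: 2·5+3·0+1·0 = 10 | 1·0+5·0+5·2 = 10
B: 2·2+3·5+1·5 = 24 | 1·4+5·1+5·3 = 24
T: 2·7+3·0+1·7 = 21 | 1·6+5·2+5·1 = 21
G: 2·0+3·6+1·3 = 21 | 1·6+5·0+5·3 = 21
gcd(2,3,1,1,5,5) = 1

Coefficients: [2, 3, 1, 1, 5, 5]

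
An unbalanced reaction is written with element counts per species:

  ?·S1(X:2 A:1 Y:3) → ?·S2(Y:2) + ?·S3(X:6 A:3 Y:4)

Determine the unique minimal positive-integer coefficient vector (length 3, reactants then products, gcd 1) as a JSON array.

X: 6·2 = 12 | 5·0+2·6 = 12
A: 6·1 = 6 | 5·0+2·3 = 6
Y: 6·3 = 18 | 5·2+2·4 = 18
gcd(6,5,2) = 1

Coefficients: [6, 5, 2]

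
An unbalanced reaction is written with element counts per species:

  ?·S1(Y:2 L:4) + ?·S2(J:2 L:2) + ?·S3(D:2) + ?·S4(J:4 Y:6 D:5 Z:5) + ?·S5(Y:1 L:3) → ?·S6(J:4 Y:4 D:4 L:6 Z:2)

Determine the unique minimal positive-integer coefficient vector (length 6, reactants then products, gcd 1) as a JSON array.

J: 3·0+6·2+5·0+2·4+2·0 = 20 | 5·4 = 20
Y: 3·2+6·0+5·0+2·6+2·1 = 20 | 5·4 = 20
D: 3·0+6·0+5·2+2·5+2·0 = 20 | 5·4 = 20
L: 3·4+6·2+5·0+2·0+2·3 = 30 | 5·6 = 30
Z: 3·0+6·0+5·0+2·5+2·0 = 10 | 5·2 = 10
gcd(3,6,5,2,2,5) = 1

Coefficients: [3, 6, 5, 2, 2, 5]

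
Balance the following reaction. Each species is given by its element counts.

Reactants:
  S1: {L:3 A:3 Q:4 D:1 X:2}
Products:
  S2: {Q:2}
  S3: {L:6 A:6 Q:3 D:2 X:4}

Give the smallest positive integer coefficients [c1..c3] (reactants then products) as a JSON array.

Coefficients: [4, 5, 2]

L: 4·3 = 12 | 5·0+2·6 = 12
A: 4·3 = 12 | 5·0+2·6 = 12
Q: 4·4 = 16 | 5·2+2·3 = 16
D: 4·1 = 4 | 5·0+2·2 = 4
X: 4·2 = 8 | 5·0+2·4 = 8
gcd(4,5,2) = 1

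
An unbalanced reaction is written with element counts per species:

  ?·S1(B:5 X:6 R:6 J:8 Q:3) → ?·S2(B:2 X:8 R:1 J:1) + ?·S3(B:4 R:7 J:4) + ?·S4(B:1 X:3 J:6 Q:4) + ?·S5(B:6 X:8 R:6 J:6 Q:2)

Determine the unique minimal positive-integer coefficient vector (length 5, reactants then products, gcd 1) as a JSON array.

B: 6·5 = 30 | 2·2+4·4+4·1+1·6 = 30
X: 6·6 = 36 | 2·8+4·0+4·3+1·8 = 36
R: 6·6 = 36 | 2·1+4·7+4·0+1·6 = 36
J: 6·8 = 48 | 2·1+4·4+4·6+1·6 = 48
Q: 6·3 = 18 | 2·0+4·0+4·4+1·2 = 18
gcd(6,2,4,4,1) = 1

Coefficients: [6, 2, 4, 4, 1]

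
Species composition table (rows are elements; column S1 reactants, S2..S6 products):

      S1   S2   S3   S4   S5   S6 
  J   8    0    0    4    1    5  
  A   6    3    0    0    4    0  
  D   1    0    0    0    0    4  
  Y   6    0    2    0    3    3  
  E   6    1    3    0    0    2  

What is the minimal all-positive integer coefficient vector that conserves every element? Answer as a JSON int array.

J: 4·8 = 32 | 4·0+6·0+6·4+3·1+1·5 = 32
A: 4·6 = 24 | 4·3+6·0+6·0+3·4+1·0 = 24
D: 4·1 = 4 | 4·0+6·0+6·0+3·0+1·4 = 4
Y: 4·6 = 24 | 4·0+6·2+6·0+3·3+1·3 = 24
E: 4·6 = 24 | 4·1+6·3+6·0+3·0+1·2 = 24
gcd(4,4,6,6,3,1) = 1

Coefficients: [4, 4, 6, 6, 3, 1]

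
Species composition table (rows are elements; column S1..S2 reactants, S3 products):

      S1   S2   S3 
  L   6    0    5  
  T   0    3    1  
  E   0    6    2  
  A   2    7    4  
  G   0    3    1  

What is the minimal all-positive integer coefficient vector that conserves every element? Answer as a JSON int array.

Coefficients: [5, 2, 6]

L: 5·6+2·0 = 30 | 6·5 = 30
T: 5·0+2·3 = 6 | 6·1 = 6
E: 5·0+2·6 = 12 | 6·2 = 12
A: 5·2+2·7 = 24 | 6·4 = 24
G: 5·0+2·3 = 6 | 6·1 = 6
gcd(5,2,6) = 1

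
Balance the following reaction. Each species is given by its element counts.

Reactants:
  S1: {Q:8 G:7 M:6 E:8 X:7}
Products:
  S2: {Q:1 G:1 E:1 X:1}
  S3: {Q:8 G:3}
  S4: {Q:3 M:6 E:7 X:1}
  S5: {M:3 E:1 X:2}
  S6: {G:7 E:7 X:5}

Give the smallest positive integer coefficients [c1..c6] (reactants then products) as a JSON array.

Coefficients: [4, 5, 3, 1, 6, 2]

Q: 4·8 = 32 | 5·1+3·8+1·3+6·0+2·0 = 32
G: 4·7 = 28 | 5·1+3·3+1·0+6·0+2·7 = 28
M: 4·6 = 24 | 5·0+3·0+1·6+6·3+2·0 = 24
E: 4·8 = 32 | 5·1+3·0+1·7+6·1+2·7 = 32
X: 4·7 = 28 | 5·1+3·0+1·1+6·2+2·5 = 28
gcd(4,5,3,1,6,2) = 1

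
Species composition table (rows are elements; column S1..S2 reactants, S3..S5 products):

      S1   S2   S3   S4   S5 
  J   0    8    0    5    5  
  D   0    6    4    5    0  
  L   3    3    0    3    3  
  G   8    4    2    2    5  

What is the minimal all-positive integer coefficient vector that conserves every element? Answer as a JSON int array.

Coefficients: [3, 5, 5, 2, 6]

J: 3·0+5·8 = 40 | 5·0+2·5+6·5 = 40
D: 3·0+5·6 = 30 | 5·4+2·5+6·0 = 30
L: 3·3+5·3 = 24 | 5·0+2·3+6·3 = 24
G: 3·8+5·4 = 44 | 5·2+2·2+6·5 = 44
gcd(3,5,5,2,6) = 1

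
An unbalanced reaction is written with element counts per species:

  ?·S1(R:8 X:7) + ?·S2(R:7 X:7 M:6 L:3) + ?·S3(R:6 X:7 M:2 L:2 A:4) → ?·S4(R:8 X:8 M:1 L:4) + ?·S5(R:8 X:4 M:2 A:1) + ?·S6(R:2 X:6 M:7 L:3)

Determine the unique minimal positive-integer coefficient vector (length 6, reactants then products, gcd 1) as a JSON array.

R: 1·8+6·7+1·6 = 56 | 2·8+4·8+4·2 = 56
X: 1·7+6·7+1·7 = 56 | 2·8+4·4+4·6 = 56
M: 1·0+6·6+1·2 = 38 | 2·1+4·2+4·7 = 38
L: 1·0+6·3+1·2 = 20 | 2·4+4·0+4·3 = 20
A: 1·0+6·0+1·4 = 4 | 2·0+4·1+4·0 = 4
gcd(1,6,1,2,4,4) = 1

Coefficients: [1, 6, 1, 2, 4, 4]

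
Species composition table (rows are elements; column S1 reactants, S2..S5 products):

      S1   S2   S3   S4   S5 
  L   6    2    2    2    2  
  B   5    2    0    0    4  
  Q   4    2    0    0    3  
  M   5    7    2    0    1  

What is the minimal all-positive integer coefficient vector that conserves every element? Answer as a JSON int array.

Coefficients: [4, 2, 1, 5, 4]

L: 4·6 = 24 | 2·2+1·2+5·2+4·2 = 24
B: 4·5 = 20 | 2·2+1·0+5·0+4·4 = 20
Q: 4·4 = 16 | 2·2+1·0+5·0+4·3 = 16
M: 4·5 = 20 | 2·7+1·2+5·0+4·1 = 20
gcd(4,2,1,5,4) = 1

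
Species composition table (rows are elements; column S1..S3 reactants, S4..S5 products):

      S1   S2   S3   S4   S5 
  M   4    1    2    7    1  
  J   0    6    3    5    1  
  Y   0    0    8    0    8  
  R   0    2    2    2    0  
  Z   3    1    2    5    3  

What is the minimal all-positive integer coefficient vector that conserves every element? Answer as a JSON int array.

M: 6·4+3·1+1·2 = 29 | 4·7+1·1 = 29
J: 6·0+3·6+1·3 = 21 | 4·5+1·1 = 21
Y: 6·0+3·0+1·8 = 8 | 4·0+1·8 = 8
R: 6·0+3·2+1·2 = 8 | 4·2+1·0 = 8
Z: 6·3+3·1+1·2 = 23 | 4·5+1·3 = 23
gcd(6,3,1,4,1) = 1

Coefficients: [6, 3, 1, 4, 1]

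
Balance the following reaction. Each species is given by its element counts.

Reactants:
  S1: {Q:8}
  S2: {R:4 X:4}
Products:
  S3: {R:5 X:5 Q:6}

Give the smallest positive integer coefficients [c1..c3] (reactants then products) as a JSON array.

Coefficients: [3, 5, 4]

R: 3·0+5·4 = 20 | 4·5 = 20
X: 3·0+5·4 = 20 | 4·5 = 20
Q: 3·8+5·0 = 24 | 4·6 = 24
gcd(3,5,4) = 1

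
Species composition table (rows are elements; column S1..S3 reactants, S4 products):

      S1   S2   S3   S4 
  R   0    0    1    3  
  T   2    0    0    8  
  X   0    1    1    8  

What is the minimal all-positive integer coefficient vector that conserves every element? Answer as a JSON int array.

R: 4·0+5·0+3·1 = 3 | 1·3 = 3
T: 4·2+5·0+3·0 = 8 | 1·8 = 8
X: 4·0+5·1+3·1 = 8 | 1·8 = 8
gcd(4,5,3,1) = 1

Coefficients: [4, 5, 3, 1]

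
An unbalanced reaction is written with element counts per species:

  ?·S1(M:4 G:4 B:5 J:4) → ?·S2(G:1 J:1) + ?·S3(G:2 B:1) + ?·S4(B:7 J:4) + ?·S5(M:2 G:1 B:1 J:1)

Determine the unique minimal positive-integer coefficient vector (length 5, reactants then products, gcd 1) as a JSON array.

M: 3·4 = 12 | 2·0+2·0+1·0+6·2 = 12
G: 3·4 = 12 | 2·1+2·2+1·0+6·1 = 12
B: 3·5 = 15 | 2·0+2·1+1·7+6·1 = 15
J: 3·4 = 12 | 2·1+2·0+1·4+6·1 = 12
gcd(3,2,2,1,6) = 1

Coefficients: [3, 2, 2, 1, 6]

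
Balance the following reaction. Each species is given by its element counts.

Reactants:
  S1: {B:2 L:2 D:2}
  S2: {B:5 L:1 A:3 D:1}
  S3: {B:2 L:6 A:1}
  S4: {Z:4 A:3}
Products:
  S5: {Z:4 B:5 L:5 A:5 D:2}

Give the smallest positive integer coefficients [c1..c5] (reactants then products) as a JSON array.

Coefficients: [3, 2, 2, 4, 4]

Z: 3·0+2·0+2·0+4·4 = 16 | 4·4 = 16
B: 3·2+2·5+2·2+4·0 = 20 | 4·5 = 20
L: 3·2+2·1+2·6+4·0 = 20 | 4·5 = 20
A: 3·0+2·3+2·1+4·3 = 20 | 4·5 = 20
D: 3·2+2·1+2·0+4·0 = 8 | 4·2 = 8
gcd(3,2,2,4,4) = 1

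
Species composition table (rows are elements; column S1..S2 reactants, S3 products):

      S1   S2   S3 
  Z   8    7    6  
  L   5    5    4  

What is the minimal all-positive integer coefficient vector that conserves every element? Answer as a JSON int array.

Z: 2·8+2·7 = 30 | 5·6 = 30
L: 2·5+2·5 = 20 | 5·4 = 20
gcd(2,2,5) = 1

Coefficients: [2, 2, 5]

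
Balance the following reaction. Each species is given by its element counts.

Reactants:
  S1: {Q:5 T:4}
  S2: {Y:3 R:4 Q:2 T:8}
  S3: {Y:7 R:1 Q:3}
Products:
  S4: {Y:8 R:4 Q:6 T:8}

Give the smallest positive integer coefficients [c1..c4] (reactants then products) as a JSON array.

Coefficients: [2, 4, 4, 5]

Y: 2·0+4·3+4·7 = 40 | 5·8 = 40
R: 2·0+4·4+4·1 = 20 | 5·4 = 20
Q: 2·5+4·2+4·3 = 30 | 5·6 = 30
T: 2·4+4·8+4·0 = 40 | 5·8 = 40
gcd(2,4,4,5) = 1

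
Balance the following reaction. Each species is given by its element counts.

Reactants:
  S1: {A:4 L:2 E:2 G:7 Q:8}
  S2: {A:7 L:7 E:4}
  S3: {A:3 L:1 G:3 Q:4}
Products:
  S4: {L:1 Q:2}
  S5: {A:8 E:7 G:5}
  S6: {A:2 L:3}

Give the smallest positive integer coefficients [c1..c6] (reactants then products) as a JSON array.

Coefficients: [1, 3, 1, 6, 2, 6]

A: 1·4+3·7+1·3 = 28 | 6·0+2·8+6·2 = 28
L: 1·2+3·7+1·1 = 24 | 6·1+2·0+6·3 = 24
E: 1·2+3·4+1·0 = 14 | 6·0+2·7+6·0 = 14
G: 1·7+3·0+1·3 = 10 | 6·0+2·5+6·0 = 10
Q: 1·8+3·0+1·4 = 12 | 6·2+2·0+6·0 = 12
gcd(1,3,1,6,2,6) = 1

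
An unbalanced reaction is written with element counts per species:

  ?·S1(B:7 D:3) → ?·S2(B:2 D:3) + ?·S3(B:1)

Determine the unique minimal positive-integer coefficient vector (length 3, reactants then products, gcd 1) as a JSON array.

Coefficients: [1, 1, 5]

B: 1·7 = 7 | 1·2+5·1 = 7
D: 1·3 = 3 | 1·3+5·0 = 3
gcd(1,1,5) = 1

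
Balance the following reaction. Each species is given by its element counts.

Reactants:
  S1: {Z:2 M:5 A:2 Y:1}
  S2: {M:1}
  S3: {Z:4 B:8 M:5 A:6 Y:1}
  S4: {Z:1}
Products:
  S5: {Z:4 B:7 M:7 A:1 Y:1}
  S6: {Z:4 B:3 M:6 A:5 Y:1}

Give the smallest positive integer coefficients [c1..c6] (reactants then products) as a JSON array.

Z: 2·2+5·0+2·4+4·1 = 16 | 1·4+3·4 = 16
B: 2·0+5·0+2·8+4·0 = 16 | 1·7+3·3 = 16
M: 2·5+5·1+2·5+4·0 = 25 | 1·7+3·6 = 25
A: 2·2+5·0+2·6+4·0 = 16 | 1·1+3·5 = 16
Y: 2·1+5·0+2·1+4·0 = 4 | 1·1+3·1 = 4
gcd(2,5,2,4,1,3) = 1

Coefficients: [2, 5, 2, 4, 1, 3]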